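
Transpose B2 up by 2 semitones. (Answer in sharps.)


Step by step:
B2: chromatic position 11 in octave 2 → absolute = 2×12 + 11 = 35
Transpose up 2: 35 + 2 = 37
37 = 3×12 + 1 → C# in octave 3
Result = C#3


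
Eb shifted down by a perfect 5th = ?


Let's work it out.
perfect 5th: 5 letter names, 7 semitones
Letter: E - 4 → A
Pitch: Eb - 7 semitones, spelled as an A → Ab
= Ab


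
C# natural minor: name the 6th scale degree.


Reasoning:
Natural minor scale pattern: W-H-W-W-H-W-W (2-1-2-2-1-2-2 semitones)
Starting from C#:
  C# + 2 semitones → D#
  D# + 1 semitone → E
  E + 2 semitones → F#
  F# + 2 semitones → G#
  G# + 1 semitone → A
  A + 2 semitones → B
  B + 2 semitones → C#
Scale: C# D# E F# G# A B
Degree 6 = A


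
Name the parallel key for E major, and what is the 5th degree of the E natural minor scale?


Step by step:
Parallel keys share the same tonic but differ in mode
E major → parallel is E minor
E natural minor scale: E F# G A B C D
= E minor; 5th degree = B


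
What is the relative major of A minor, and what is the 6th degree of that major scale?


Step by step:
The relative major shares the key signature and is a minor 3rd above the minor tonic
A minor 3rd above A is C
→ relative major of A minor is C major
C major scale: C D E F G A B
= C major; 6th degree = A


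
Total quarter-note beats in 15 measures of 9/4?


Solution.
Time signature 9/4: the bottom number 4 means the quarter note gets one count
The top number 9 means 9 quarter-note beats per measure
Total = 9 × 15 measures
= 135 quarter-note beats


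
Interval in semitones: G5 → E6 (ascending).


Let's work it out.
Absolute semitone position = octave×12 + chromatic position
G5: 5×12 + 7 = 67
E6: 6×12 + 4 = 76
Difference = 76 - 67 = 9
= 9 semitones


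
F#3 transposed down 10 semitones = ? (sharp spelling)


F#3: chromatic position 6 in octave 3 → absolute = 3×12 + 6 = 42
Transpose down 10: 42 - 10 = 32
32 = 2×12 + 8 → G# in octave 2
Result = G#2


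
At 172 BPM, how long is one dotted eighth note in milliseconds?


Step by step:
One quarter-note beat = 60000 / BPM = 60000 / 172 ms
Dotted eighth note = 3/4 × quarter note
Duration = 3/4 × 60000 / 172 = 45000 / 172
= 261.6 ms


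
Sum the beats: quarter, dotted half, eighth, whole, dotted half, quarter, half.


Working:
Beat values:
  quarter = 1 beat
  dotted half = 3 beats
  eighth = 0.5 beats
  whole = 4 beats
  dotted half = 3 beats
  quarter = 1 beat
  half = 2 beats
Sum = 1 + 3 + 0.5 + 4 + 3 + 1 + 2
= 14.5 beats


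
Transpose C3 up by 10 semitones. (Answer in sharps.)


C3: chromatic position 0 in octave 3 → absolute = 3×12 + 0 = 36
Transpose up 10: 36 + 10 = 46
46 = 3×12 + 10 → A# in octave 3
Result = A#3


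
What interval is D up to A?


Solution.
Letter names: D → A spans 5 letter names → a 5th
Semitones: D → A = 7 half-steps
A 5th of 7 semitones is a perfect 5th
= perfect 5th


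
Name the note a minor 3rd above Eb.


Let's work it out.
A 3rd spans 3 letter names, so from E we land on G
A minor 3rd = 3 semitones above Eb
Spell G at that pitch: Gb
= Gb


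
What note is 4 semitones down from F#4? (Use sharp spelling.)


F#4: chromatic position 6 in octave 4 → absolute = 4×12 + 6 = 54
Transpose down 4: 54 - 4 = 50
50 = 4×12 + 2 → D in octave 4
Result = D4


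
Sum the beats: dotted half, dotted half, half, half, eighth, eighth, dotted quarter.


Beat values:
  dotted half = 3 beats
  dotted half = 3 beats
  half = 2 beats
  half = 2 beats
  eighth = 0.5 beats
  eighth = 0.5 beats
  dotted quarter = 1.5 beats
Sum = 3 + 3 + 2 + 2 + 0.5 + 0.5 + 1.5
= 12.5 beats


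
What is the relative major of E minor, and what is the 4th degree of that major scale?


Solution.
The relative major shares the key signature and is a minor 3rd above the minor tonic
A minor 3rd above E is G
→ relative major of E minor is G major
G major scale: G A B C D E F#
= G major; 4th degree = C


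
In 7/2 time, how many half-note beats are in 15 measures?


Reasoning:
Time signature 7/2: the bottom number 2 means the half note gets one count
The top number 7 means 7 half-note beats per measure
Total = 7 × 15 measures
= 105 half-note beats


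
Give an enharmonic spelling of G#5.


Enharmonic notes sound the same pitch but are spelled with different letter names
G# and Ab name the same pitch class
= Ab5


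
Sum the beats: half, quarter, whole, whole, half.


Step by step:
Beat values:
  half = 2 beats
  quarter = 1 beat
  whole = 4 beats
  whole = 4 beats
  half = 2 beats
Sum = 2 + 1 + 4 + 4 + 2
= 13 beats


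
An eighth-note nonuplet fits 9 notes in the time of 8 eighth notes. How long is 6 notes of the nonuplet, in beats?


Nonuplet: 9 notes occupy the space of 8 eighth notes
Space = 8 × 1/2 = 4 beats
Each nonuplet note = 4 / 9 = 4/9 beats
6 notes = 6 × 4/9 = 8/3
= 8/3 beats


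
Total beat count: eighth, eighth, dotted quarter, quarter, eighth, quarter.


Beat values:
  eighth = 0.5 beats
  eighth = 0.5 beats
  dotted quarter = 1.5 beats
  quarter = 1 beat
  eighth = 0.5 beats
  quarter = 1 beat
Sum = 0.5 + 0.5 + 1.5 + 1 + 0.5 + 1
= 5 beats


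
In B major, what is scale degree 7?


Let's work it out.
Major scale pattern: W-W-H-W-W-W-H (2-2-1-2-2-2-1 semitones)
Starting from B:
  B + 2 semitones → C#
  C# + 2 semitones → D#
  D# + 1 semitone → E
  E + 2 semitones → F#
  F# + 2 semitones → G#
  G# + 2 semitones → A#
  A# + 1 semitone → B
Scale: B C# D# E F# G# A#
Degree 7 = A#


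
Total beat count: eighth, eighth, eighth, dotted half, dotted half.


Reasoning:
Beat values:
  eighth = 0.5 beats
  eighth = 0.5 beats
  eighth = 0.5 beats
  dotted half = 3 beats
  dotted half = 3 beats
Sum = 0.5 + 0.5 + 0.5 + 3 + 3
= 7.5 beats


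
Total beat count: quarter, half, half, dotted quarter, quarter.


Working:
Beat values:
  quarter = 1 beat
  half = 2 beats
  half = 2 beats
  dotted quarter = 1.5 beats
  quarter = 1 beat
Sum = 1 + 2 + 2 + 1.5 + 1
= 7.5 beats


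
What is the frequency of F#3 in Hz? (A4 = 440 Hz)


Reasoning:
f = 440 × 2^(n/12) where n = semitones from A4
F#3: -15 semitones from A4
f = 440 × 2^(-15/12)
f = 185.00 Hz


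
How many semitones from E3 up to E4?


Step by step:
Absolute semitone position = octave×12 + chromatic position
E3: 3×12 + 4 = 40
E4: 4×12 + 4 = 52
Difference = 52 - 40 = 12
= 12 semitones


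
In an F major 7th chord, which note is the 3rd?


Major 7th chord = root + major 3rd + perfect 5th + major 7th
Seventh chords stack in thirds, so the letter names are F-A-C-E
Root: F
Major 3rd above F: A
Perfect 5th above F: C
Major 7th above F: E
The 3rd = A


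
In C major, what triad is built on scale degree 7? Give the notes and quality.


Let's work it out.
C major scale: C D E F G A B
Diatonic triad on degree 7 stacks scale notes 7, 2, 4: B D F
B→D = 3 semitones; B→F = 6 semitones → diminished triad
= B D F (diminished)


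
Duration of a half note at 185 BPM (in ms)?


Step by step:
One quarter-note beat = 60000 / BPM = 60000 / 185 ms
Half note = 2 × quarter note
Duration = 2 × 60000 / 185 = 120000 / 185
= 648.6 ms


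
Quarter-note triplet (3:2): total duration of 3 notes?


Reasoning:
Triplet: 3 notes occupy the space of 2 quarter notes
Space = 2 × 1 = 2 beats
Each triplet note = 2 / 3 = 2/3 beats
3 notes = 3 × 2/3 = 2
= 2 beats


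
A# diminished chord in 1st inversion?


Root position: A# C# E
1st inversion: move root up an octave
Bass note: C#
Notes (bottom to top) = C# E A#


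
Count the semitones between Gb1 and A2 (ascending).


Working:
Absolute semitone position = octave×12 + chromatic position
Gb1: 1×12 + 6 = 18
A2: 2×12 + 9 = 33
Difference = 33 - 18 = 15
= 15 semitones


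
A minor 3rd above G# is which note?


Let's work it out.
A 3rd spans 3 letter names, so from G we land on B
A minor 3rd = 3 semitones above G#
Spell B at that pitch: B
= B


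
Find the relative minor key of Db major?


Let's work it out.
The relative minor shares the major's key signature and starts on its 6th degree
6th degree = a major 6th above the tonic; a major 6th above Db is Bb
→ relative minor of Db major is Bb minor
= Bb minor


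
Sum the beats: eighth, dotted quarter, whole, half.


Step by step:
Beat values:
  eighth = 0.5 beats
  dotted quarter = 1.5 beats
  whole = 4 beats
  half = 2 beats
Sum = 0.5 + 1.5 + 4 + 2
= 8 beats


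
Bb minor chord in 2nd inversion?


Solution.
Root position: Bb Db F
2nd inversion: move root and 3rd up an octave
Bass note: F
Notes (bottom to top) = F Bb Db


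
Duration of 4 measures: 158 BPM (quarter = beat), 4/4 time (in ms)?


Solution.
Quarter-note beat duration = 60000 / 158 ms
Beats per measure (4/4) = 4
One measure = 4 × 60000 / 158 = 240000 / 158 ms
4 measures = 4 × 240000 / 158 = 960000 / 158
= 6075.9 ms


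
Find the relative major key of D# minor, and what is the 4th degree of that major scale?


The relative major shares the key signature and is a minor 3rd above the minor tonic
A minor 3rd above D# is F#
→ relative major of D# minor is F# major
F# major scale: F# G# A# B C# D# E#
= F# major; 4th degree = B


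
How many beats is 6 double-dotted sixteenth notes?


Reasoning:
Base sixteenth note = 1/4 beats
Dot 1 adds half the previous value: +1/8
Dot 2 adds half the previous value: +1/16
One double-dotted sixteenth = 1/4 + 1/8 + 1/16 = 7/16
6 of them = 6 × 7/16 = 21/8
= 21/8 beats


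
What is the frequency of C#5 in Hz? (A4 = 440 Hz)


Reasoning:
f = 440 × 2^(n/12) where n = semitones from A4
C#5: 4 semitones from A4
f = 440 × 2^(4/12)
f = 554.37 Hz


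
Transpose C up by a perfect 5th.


Let's work it out.
perfect 5th: 5 letter names, 7 semitones
Letter: C + 4 → G
Pitch: C + 7 semitones, spelled as a G → G
= G


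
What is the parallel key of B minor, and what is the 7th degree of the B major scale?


Parallel keys share the same tonic but differ in mode
B minor → parallel is B major
B major scale: B C# D# E F# G# A#
= B major; 7th degree = A#


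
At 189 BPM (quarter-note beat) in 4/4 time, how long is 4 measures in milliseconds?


Quarter-note beat duration = 60000 / 189 ms
Beats per measure (4/4) = 4
One measure = 4 × 60000 / 189 = 240000 / 189 ms
4 measures = 4 × 240000 / 189 = 960000 / 189
= 5079.4 ms


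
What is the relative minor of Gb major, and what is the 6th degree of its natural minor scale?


Let's work it out.
The relative minor shares the major's key signature and starts on its 6th degree
6th degree = a major 6th above the tonic; a major 6th above Gb is Eb
→ relative minor of Gb major is Eb minor
Eb natural minor scale: Eb F Gb Ab Bb Cb Db
= Eb minor; 6th degree = Cb


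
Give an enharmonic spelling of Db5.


Enharmonic notes sound the same pitch but are spelled with different letter names
Db and C# name the same pitch class
= C#5


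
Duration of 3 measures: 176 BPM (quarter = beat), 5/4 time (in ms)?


Working:
Quarter-note beat duration = 60000 / 176 ms
Beats per measure (5/4) = 5
One measure = 5 × 60000 / 176 = 300000 / 176 ms
3 measures = 3 × 300000 / 176 = 900000 / 176
= 5113.6 ms


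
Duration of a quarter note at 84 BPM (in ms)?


Solution.
One quarter-note beat = 60000 / BPM = 60000 / 84 ms
Duration = 60000 / 84
= 714.3 ms


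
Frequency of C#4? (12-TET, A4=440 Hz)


Let's work it out.
f = 440 × 2^(n/12) where n = semitones from A4
C#4: -8 semitones from A4
f = 440 × 2^(-8/12)
f = 277.18 Hz


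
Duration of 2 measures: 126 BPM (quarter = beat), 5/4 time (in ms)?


Let's work it out.
Quarter-note beat duration = 60000 / 126 ms
Beats per measure (5/4) = 5
One measure = 5 × 60000 / 126 = 300000 / 126 ms
2 measures = 2 × 300000 / 126 = 600000 / 126
= 4761.9 ms


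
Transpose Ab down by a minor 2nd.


minor 2nd: 2 letter names, 1 semitones
Letter: A - 1 → G
Pitch: Ab - 1 semitones, spelled as a G → G
= G


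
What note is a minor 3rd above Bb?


Reasoning:
A 3rd spans 3 letter names, so from B we land on D
A minor 3rd = 3 semitones above Bb
Spell D at that pitch: Db
= Db


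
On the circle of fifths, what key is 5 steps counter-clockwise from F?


Each counter-clockwise step moves down a perfect 5th (= up a perfect 4th)
From F: F → Bb → Eb → Ab → Db → F#/Gb
= F#/Gb


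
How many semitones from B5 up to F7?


Solution.
Absolute semitone position = octave×12 + chromatic position
B5: 5×12 + 11 = 71
F7: 7×12 + 5 = 89
Difference = 89 - 71 = 18
= 18 semitones


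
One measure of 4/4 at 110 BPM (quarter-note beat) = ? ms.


Quarter-note beat duration = 60000 / 110 ms
Beats per measure (4/4) = 4
One measure = 4 × 60000 / 110 = 240000 / 110 ms
= 2181.8 ms


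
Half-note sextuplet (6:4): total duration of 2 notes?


Step by step:
Sextuplet: 6 notes occupy the space of 4 half notes
Space = 4 × 2 = 8 beats
Each sextuplet note = 8 / 6 = 4/3 beats
2 notes = 2 × 4/3 = 8/3
= 8/3 beats


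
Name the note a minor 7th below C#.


Step by step:
A 7th spans 7 letter names, so from C we land on D
A minor 7th = 10 semitones below C#
Spell D at that pitch: D#
= D#


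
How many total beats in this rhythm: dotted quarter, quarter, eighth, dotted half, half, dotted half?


Beat values:
  dotted quarter = 1.5 beats
  quarter = 1 beat
  eighth = 0.5 beats
  dotted half = 3 beats
  half = 2 beats
  dotted half = 3 beats
Sum = 1.5 + 1 + 0.5 + 3 + 2 + 3
= 11 beats


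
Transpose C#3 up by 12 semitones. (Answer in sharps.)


C#3: chromatic position 1 in octave 3 → absolute = 3×12 + 1 = 37
Transpose up 12: 37 + 12 = 49
49 = 4×12 + 1 → C# in octave 4
Result = C#4


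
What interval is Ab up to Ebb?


Letter names: A → E spans 5 letter names → a 5th
Semitones: Ab → Ebb = 6 half-steps
A 5th of 6 semitones is a diminished 5th
= diminished 5th


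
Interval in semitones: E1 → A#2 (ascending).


Absolute semitone position = octave×12 + chromatic position
E1: 1×12 + 4 = 16
A#2: 2×12 + 10 = 34
Difference = 34 - 16 = 18
= 18 semitones


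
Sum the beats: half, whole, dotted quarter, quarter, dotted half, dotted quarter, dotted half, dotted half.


Beat values:
  half = 2 beats
  whole = 4 beats
  dotted quarter = 1.5 beats
  quarter = 1 beat
  dotted half = 3 beats
  dotted quarter = 1.5 beats
  dotted half = 3 beats
  dotted half = 3 beats
Sum = 2 + 4 + 1.5 + 1 + 3 + 1.5 + 3 + 3
= 19 beats


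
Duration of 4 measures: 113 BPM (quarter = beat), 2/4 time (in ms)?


Solution.
Quarter-note beat duration = 60000 / 113 ms
Beats per measure (2/4) = 2
One measure = 2 × 60000 / 113 = 120000 / 113 ms
4 measures = 4 × 120000 / 113 = 480000 / 113
= 4247.8 ms


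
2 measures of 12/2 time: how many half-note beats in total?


Time signature 12/2: the bottom number 2 means the half note gets one count
The top number 12 means 12 half-note beats per measure
Total = 12 × 2 measures
= 24 half-note beats


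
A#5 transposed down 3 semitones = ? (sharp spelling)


Solution.
A#5: chromatic position 10 in octave 5 → absolute = 5×12 + 10 = 70
Transpose down 3: 70 - 3 = 67
67 = 5×12 + 7 → G in octave 5
Result = G5


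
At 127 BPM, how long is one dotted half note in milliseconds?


Let's work it out.
One quarter-note beat = 60000 / BPM = 60000 / 127 ms
Dotted half note = 3 × quarter note
Duration = 3 × 60000 / 127 = 180000 / 127
= 1417.3 ms


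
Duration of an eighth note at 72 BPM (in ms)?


Working:
One quarter-note beat = 60000 / BPM = 60000 / 72 ms
Eighth note = 1/2 × quarter note
Duration = 1/2 × 60000 / 72 = 30000 / 72
= 416.7 ms


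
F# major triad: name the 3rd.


Solution.
Major triad = root + major 3rd (4 semitones) + perfect 5th (7 semitones)
A triad on F# stacks thirds, so the chord tones use letter names F-A-C
Root: F#
Major 3rd above F#: A#
Perfect 5th above F#: C#
The 3rd = A#


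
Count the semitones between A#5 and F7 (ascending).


Reasoning:
Absolute semitone position = octave×12 + chromatic position
A#5: 5×12 + 10 = 70
F7: 7×12 + 5 = 89
Difference = 89 - 70 = 19
= 19 semitones


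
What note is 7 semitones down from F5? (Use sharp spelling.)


Step by step:
F5: chromatic position 5 in octave 5 → absolute = 5×12 + 5 = 65
Transpose down 7: 65 - 7 = 58
58 = 4×12 + 10 → A# in octave 4
Result = A#4


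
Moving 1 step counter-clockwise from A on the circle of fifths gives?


Working:
Each counter-clockwise step moves down a perfect 5th (= up a perfect 4th)
From A: A → D
= D


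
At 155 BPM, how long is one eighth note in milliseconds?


Solution.
One quarter-note beat = 60000 / BPM = 60000 / 155 ms
Eighth note = 1/2 × quarter note
Duration = 1/2 × 60000 / 155 = 30000 / 155
= 193.5 ms


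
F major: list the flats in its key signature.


Flat major keys: C(0), F(1), Bb(2), Eb(3), Ab(4), Db(5), Gb(6), Cb(7)
F major has 1 flat
Order of flats: Bb Eb Ab Db Gb Cb Fb → first 1: Bb
= Bb


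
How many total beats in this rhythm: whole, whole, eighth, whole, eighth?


Beat values:
  whole = 4 beats
  whole = 4 beats
  eighth = 0.5 beats
  whole = 4 beats
  eighth = 0.5 beats
Sum = 4 + 4 + 0.5 + 4 + 0.5
= 13 beats


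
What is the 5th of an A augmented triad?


Step by step:
Augmented triad = root + major 3rd (4 semitones) + augmented 5th (8 semitones)
A triad on A stacks thirds, so the chord tones use letter names A-C-E
Root: A
Major 3rd above A: C#
Augmented 5th above A: E#
The 5th = E#


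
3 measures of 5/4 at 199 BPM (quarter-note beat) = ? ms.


Step by step:
Quarter-note beat duration = 60000 / 199 ms
Beats per measure (5/4) = 5
One measure = 5 × 60000 / 199 = 300000 / 199 ms
3 measures = 3 × 300000 / 199 = 900000 / 199
= 4522.6 ms


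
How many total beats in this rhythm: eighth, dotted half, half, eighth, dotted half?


Beat values:
  eighth = 0.5 beats
  dotted half = 3 beats
  half = 2 beats
  eighth = 0.5 beats
  dotted half = 3 beats
Sum = 0.5 + 3 + 2 + 0.5 + 3
= 9 beats


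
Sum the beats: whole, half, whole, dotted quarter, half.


Let's work it out.
Beat values:
  whole = 4 beats
  half = 2 beats
  whole = 4 beats
  dotted quarter = 1.5 beats
  half = 2 beats
Sum = 4 + 2 + 4 + 1.5 + 2
= 13.5 beats


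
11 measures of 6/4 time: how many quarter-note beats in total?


Let's work it out.
Time signature 6/4: the bottom number 4 means the quarter note gets one count
The top number 6 means 6 quarter-note beats per measure
Total = 6 × 11 measures
= 66 quarter-note beats


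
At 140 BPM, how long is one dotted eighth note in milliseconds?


Solution.
One quarter-note beat = 60000 / BPM = 60000 / 140 ms
Dotted eighth note = 3/4 × quarter note
Duration = 3/4 × 60000 / 140 = 45000 / 140
= 321.4 ms


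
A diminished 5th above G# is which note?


Reasoning:
A 5th spans 5 letter names, so from G we land on D
A diminished 5th = 6 semitones above G#
Spell D at that pitch: D
= D


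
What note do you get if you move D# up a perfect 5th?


perfect 5th: 5 letter names, 7 semitones
Letter: D + 4 → A
Pitch: D# + 7 semitones, spelled as an A → A#
= A#


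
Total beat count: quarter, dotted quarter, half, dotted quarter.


Let's work it out.
Beat values:
  quarter = 1 beat
  dotted quarter = 1.5 beats
  half = 2 beats
  dotted quarter = 1.5 beats
Sum = 1 + 1.5 + 2 + 1.5
= 6 beats


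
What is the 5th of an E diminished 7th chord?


Working:
Diminished 7th chord = root + minor 3rd + diminished 5th + diminished 7th
Seventh chords stack in thirds, so the letter names are E-G-B-D
Root: E
Minor 3rd above E: G
Diminished 5th above E: Bb
Diminished 7th above E: Db
The 5th = Bb


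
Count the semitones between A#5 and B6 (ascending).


Solution.
Absolute semitone position = octave×12 + chromatic position
A#5: 5×12 + 10 = 70
B6: 6×12 + 11 = 83
Difference = 83 - 70 = 13
= 13 semitones


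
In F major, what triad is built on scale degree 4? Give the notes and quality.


Step by step:
F major scale: F G A Bb C D E
Diatonic triad on degree 4 stacks scale notes 4, 6, 1: Bb D F
Bb→D = 4 semitones; Bb→F = 7 semitones → major triad
= Bb D F (major)


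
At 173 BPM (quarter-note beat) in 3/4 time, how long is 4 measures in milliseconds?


Solution.
Quarter-note beat duration = 60000 / 173 ms
Beats per measure (3/4) = 3
One measure = 3 × 60000 / 173 = 180000 / 173 ms
4 measures = 4 × 180000 / 173 = 720000 / 173
= 4161.8 ms


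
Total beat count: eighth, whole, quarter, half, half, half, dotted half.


Beat values:
  eighth = 0.5 beats
  whole = 4 beats
  quarter = 1 beat
  half = 2 beats
  half = 2 beats
  half = 2 beats
  dotted half = 3 beats
Sum = 0.5 + 4 + 1 + 2 + 2 + 2 + 3
= 14.5 beats


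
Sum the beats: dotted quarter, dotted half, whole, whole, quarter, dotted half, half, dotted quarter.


Solution.
Beat values:
  dotted quarter = 1.5 beats
  dotted half = 3 beats
  whole = 4 beats
  whole = 4 beats
  quarter = 1 beat
  dotted half = 3 beats
  half = 2 beats
  dotted quarter = 1.5 beats
Sum = 1.5 + 3 + 4 + 4 + 1 + 3 + 2 + 1.5
= 20 beats


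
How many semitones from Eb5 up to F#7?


Solution.
Absolute semitone position = octave×12 + chromatic position
Eb5: 5×12 + 3 = 63
F#7: 7×12 + 6 = 90
Difference = 90 - 63 = 27
= 27 semitones


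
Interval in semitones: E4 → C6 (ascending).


Reasoning:
Absolute semitone position = octave×12 + chromatic position
E4: 4×12 + 4 = 52
C6: 6×12 + 0 = 72
Difference = 72 - 52 = 20
= 20 semitones


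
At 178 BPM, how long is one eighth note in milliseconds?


Step by step:
One quarter-note beat = 60000 / BPM = 60000 / 178 ms
Eighth note = 1/2 × quarter note
Duration = 1/2 × 60000 / 178 = 30000 / 178
= 168.5 ms


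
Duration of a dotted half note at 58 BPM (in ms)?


One quarter-note beat = 60000 / BPM = 60000 / 58 ms
Dotted half note = 3 × quarter note
Duration = 3 × 60000 / 58 = 180000 / 58
= 3103.4 ms


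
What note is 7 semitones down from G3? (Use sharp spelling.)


Solution.
G3: chromatic position 7 in octave 3 → absolute = 3×12 + 7 = 43
Transpose down 7: 43 - 7 = 36
36 = 3×12 + 0 → C in octave 3
Result = C3


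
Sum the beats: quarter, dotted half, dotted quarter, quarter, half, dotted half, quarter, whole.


Solution.
Beat values:
  quarter = 1 beat
  dotted half = 3 beats
  dotted quarter = 1.5 beats
  quarter = 1 beat
  half = 2 beats
  dotted half = 3 beats
  quarter = 1 beat
  whole = 4 beats
Sum = 1 + 3 + 1.5 + 1 + 2 + 3 + 1 + 4
= 16.5 beats


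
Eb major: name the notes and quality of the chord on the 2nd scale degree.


Eb major scale: Eb F G Ab Bb C D
Diatonic triad on degree 2 stacks scale notes 2, 4, 6: F Ab C
F→Ab = 3 semitones; F→C = 7 semitones → minor triad
= F Ab C (minor)


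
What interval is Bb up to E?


Letter names: B → E spans 4 letter names → a 4th
Semitones: Bb → E = 6 half-steps
A 4th of 6 semitones is an augmented 4th
= augmented 4th


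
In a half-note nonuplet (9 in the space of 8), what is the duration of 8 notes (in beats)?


Nonuplet: 9 notes occupy the space of 8 half notes
Space = 8 × 2 = 16 beats
Each nonuplet note = 16 / 9 = 16/9 beats
8 notes = 8 × 16/9 = 128/9
= 128/9 beats


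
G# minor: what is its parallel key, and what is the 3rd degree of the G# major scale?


Working:
Parallel keys share the same tonic but differ in mode
G# minor → parallel is G# major
G# major scale: G# A# B# C# D# E# F##
= G# major; 3rd degree = B#


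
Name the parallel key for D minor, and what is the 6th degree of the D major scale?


Parallel keys share the same tonic but differ in mode
D minor → parallel is D major
D major scale: D E F# G A B C#
= D major; 6th degree = B


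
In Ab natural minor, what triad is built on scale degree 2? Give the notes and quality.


Ab natural minor scale: Ab Bb Cb Db Eb Fb Gb
Diatonic triad on degree 2 stacks scale notes 2, 4, 6: Bb Db Fb
Bb→Db = 3 semitones; Bb→Fb = 6 semitones → diminished triad
= Bb Db Fb (diminished)


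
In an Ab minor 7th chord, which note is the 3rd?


Solution.
Minor 7th chord = root + minor 3rd + perfect 5th + minor 7th
Seventh chords stack in thirds, so the letter names are A-C-E-G
Root: Ab
Minor 3rd above Ab: Cb
Perfect 5th above Ab: Eb
Minor 7th above Ab: Gb
The 3rd = Cb


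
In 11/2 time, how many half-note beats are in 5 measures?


Working:
Time signature 11/2: the bottom number 2 means the half note gets one count
The top number 11 means 11 half-note beats per measure
Total = 11 × 5 measures
= 55 half-note beats


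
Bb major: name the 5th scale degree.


Major scale pattern: W-W-H-W-W-W-H (2-2-1-2-2-2-1 semitones)
Starting from Bb:
  Bb + 2 semitones → C
  C + 2 semitones → D
  D + 1 semitone → Eb
  Eb + 2 semitones → F
  F + 2 semitones → G
  G + 2 semitones → A
  A + 1 semitone → Bb
Scale: Bb C D Eb F G A
Degree 5 = F


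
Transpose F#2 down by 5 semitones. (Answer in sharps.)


F#2: chromatic position 6 in octave 2 → absolute = 2×12 + 6 = 30
Transpose down 5: 30 - 5 = 25
25 = 2×12 + 1 → C# in octave 2
Result = C#2


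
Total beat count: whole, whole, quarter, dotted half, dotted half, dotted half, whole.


Beat values:
  whole = 4 beats
  whole = 4 beats
  quarter = 1 beat
  dotted half = 3 beats
  dotted half = 3 beats
  dotted half = 3 beats
  whole = 4 beats
Sum = 4 + 4 + 1 + 3 + 3 + 3 + 4
= 22 beats


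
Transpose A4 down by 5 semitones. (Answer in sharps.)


A4: chromatic position 9 in octave 4 → absolute = 4×12 + 9 = 57
Transpose down 5: 57 - 5 = 52
52 = 4×12 + 4 → E in octave 4
Result = E4


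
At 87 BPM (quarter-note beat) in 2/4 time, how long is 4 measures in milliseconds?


Reasoning:
Quarter-note beat duration = 60000 / 87 ms
Beats per measure (2/4) = 2
One measure = 2 × 60000 / 87 = 120000 / 87 ms
4 measures = 4 × 120000 / 87 = 480000 / 87
= 5517.2 ms


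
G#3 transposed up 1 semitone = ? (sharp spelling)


Let's work it out.
G#3: chromatic position 8 in octave 3 → absolute = 3×12 + 8 = 44
Transpose up 1: 44 + 1 = 45
45 = 3×12 + 9 → A in octave 3
Result = A3


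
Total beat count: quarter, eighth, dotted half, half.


Working:
Beat values:
  quarter = 1 beat
  eighth = 0.5 beats
  dotted half = 3 beats
  half = 2 beats
Sum = 1 + 0.5 + 3 + 2
= 6.5 beats


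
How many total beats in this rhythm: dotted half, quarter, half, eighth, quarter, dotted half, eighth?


Let's work it out.
Beat values:
  dotted half = 3 beats
  quarter = 1 beat
  half = 2 beats
  eighth = 0.5 beats
  quarter = 1 beat
  dotted half = 3 beats
  eighth = 0.5 beats
Sum = 3 + 1 + 2 + 0.5 + 1 + 3 + 0.5
= 11 beats


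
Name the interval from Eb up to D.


Step by step:
Letter names: E → D spans 7 letter names → a 7th
Semitones: Eb → D = 11 half-steps
A 7th of 11 semitones is a major 7th
= major 7th


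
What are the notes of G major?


Reasoning:
Major scale pattern: W-W-H-W-W-W-H (2-2-1-2-2-2-1 semitones)
Starting from G:
  G + 2 semitones → A
  A + 2 semitones → B
  B + 1 semitone → C
  C + 2 semitones → D
  D + 2 semitones → E
  E + 2 semitones → F#
  F# + 1 semitone → G
Scale = G A B C D E F#


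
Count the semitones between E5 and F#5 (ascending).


Absolute semitone position = octave×12 + chromatic position
E5: 5×12 + 4 = 64
F#5: 5×12 + 6 = 66
Difference = 66 - 64 = 2
= 2 semitones


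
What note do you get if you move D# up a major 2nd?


Reasoning:
major 2nd: 2 letter names, 2 semitones
Letter: D + 1 → E
Pitch: D# + 2 semitones, spelled as an E → E#
= E#


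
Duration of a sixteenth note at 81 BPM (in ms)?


Let's work it out.
One quarter-note beat = 60000 / BPM = 60000 / 81 ms
Sixteenth note = 1/4 × quarter note
Duration = 1/4 × 60000 / 81 = 15000 / 81
= 185.2 ms


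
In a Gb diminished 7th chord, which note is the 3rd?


Solution.
Diminished 7th chord = root + minor 3rd + diminished 5th + diminished 7th
Seventh chords stack in thirds, so the letter names are G-B-D-F
Root: Gb
Minor 3rd above Gb: Bbb
Diminished 5th above Gb: Dbb
Diminished 7th above Gb: Fbb
The 3rd = Bbb


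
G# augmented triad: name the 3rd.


Reasoning:
Augmented triad = root + major 3rd (4 semitones) + augmented 5th (8 semitones)
A triad on G# stacks thirds, so the chord tones use letter names G-B-D
Root: G#
Major 3rd above G#: B#
Augmented 5th above G#: D##
The 3rd = B#


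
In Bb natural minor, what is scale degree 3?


Reasoning:
Natural minor scale pattern: W-H-W-W-H-W-W (2-1-2-2-1-2-2 semitones)
Starting from Bb:
  Bb + 2 semitones → C
  C + 1 semitone → Db
  Db + 2 semitones → Eb
  Eb + 2 semitones → F
  F + 1 semitone → Gb
  Gb + 2 semitones → Ab
  Ab + 2 semitones → Bb
Scale: Bb C Db Eb F Gb Ab
Degree 3 = Db


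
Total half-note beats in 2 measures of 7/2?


Time signature 7/2: the bottom number 2 means the half note gets one count
The top number 7 means 7 half-note beats per measure
Total = 7 × 2 measures
= 14 half-note beats


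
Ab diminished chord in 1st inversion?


Root position: Ab Cb Ebb
1st inversion: move root up an octave
Bass note: Cb
Notes (bottom to top) = Cb Ebb Ab


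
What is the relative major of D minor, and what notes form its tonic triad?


The relative major shares the key signature and is a minor 3rd above the minor tonic
A minor 3rd above D is F
→ relative major of D minor is F major
Tonic triad of F major = root + major 3rd + perfect 5th = F A C
= F major; triad = F A C


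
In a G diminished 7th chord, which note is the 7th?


Step by step:
Diminished 7th chord = root + minor 3rd + diminished 5th + diminished 7th
Seventh chords stack in thirds, so the letter names are G-B-D-F
Root: G
Minor 3rd above G: Bb
Diminished 5th above G: Db
Diminished 7th above G: Fb
The 7th = Fb


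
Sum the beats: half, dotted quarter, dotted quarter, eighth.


Beat values:
  half = 2 beats
  dotted quarter = 1.5 beats
  dotted quarter = 1.5 beats
  eighth = 0.5 beats
Sum = 2 + 1.5 + 1.5 + 0.5
= 5.5 beats


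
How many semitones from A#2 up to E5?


Absolute semitone position = octave×12 + chromatic position
A#2: 2×12 + 10 = 34
E5: 5×12 + 4 = 64
Difference = 64 - 34 = 30
= 30 semitones


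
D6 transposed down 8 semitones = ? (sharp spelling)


Reasoning:
D6: chromatic position 2 in octave 6 → absolute = 6×12 + 2 = 74
Transpose down 8: 74 - 8 = 66
66 = 5×12 + 6 → F# in octave 5
Result = F#5


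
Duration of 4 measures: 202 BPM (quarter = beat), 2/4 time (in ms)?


Working:
Quarter-note beat duration = 60000 / 202 ms
Beats per measure (2/4) = 2
One measure = 2 × 60000 / 202 = 120000 / 202 ms
4 measures = 4 × 120000 / 202 = 480000 / 202
= 2376.2 ms


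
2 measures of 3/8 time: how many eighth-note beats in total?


Let's work it out.
Time signature 3/8: the bottom number 8 means the eighth note gets one count
The top number 3 means 3 eighth-note beats per measure
Total = 3 × 2 measures
= 6 eighth-note beats


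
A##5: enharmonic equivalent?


Enharmonic notes sound the same pitch but are spelled with different letter names
A## and B name the same pitch class
= B5


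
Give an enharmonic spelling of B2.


Let's work it out.
Enharmonic notes sound the same pitch but are spelled with different letter names
B and A## name the same pitch class
= A##2


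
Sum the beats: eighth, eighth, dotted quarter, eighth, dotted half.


Beat values:
  eighth = 0.5 beats
  eighth = 0.5 beats
  dotted quarter = 1.5 beats
  eighth = 0.5 beats
  dotted half = 3 beats
Sum = 0.5 + 0.5 + 1.5 + 0.5 + 3
= 6 beats


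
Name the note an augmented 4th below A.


A 4th spans 4 letter names, so from A we land on E
An augmented 4th = 6 semitones below A
Spell E at that pitch: Eb
= Eb


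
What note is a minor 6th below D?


A 6th spans 6 letter names, so from D we land on F
A minor 6th = 8 semitones below D
Spell F at that pitch: F#
= F#


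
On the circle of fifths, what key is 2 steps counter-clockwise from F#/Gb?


Each counter-clockwise step moves down a perfect 5th (= up a perfect 4th)
From F#/Gb: F#/Gb → B → E
= E


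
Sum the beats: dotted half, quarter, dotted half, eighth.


Beat values:
  dotted half = 3 beats
  quarter = 1 beat
  dotted half = 3 beats
  eighth = 0.5 beats
Sum = 3 + 1 + 3 + 0.5
= 7.5 beats


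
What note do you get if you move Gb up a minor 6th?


Solution.
minor 6th: 6 letter names, 8 semitones
Letter: G + 5 → E
Pitch: Gb + 8 semitones, spelled as an E → Ebb
= Ebb


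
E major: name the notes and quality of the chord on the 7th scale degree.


Let's work it out.
E major scale: E F# G# A B C# D#
Diatonic triad on degree 7 stacks scale notes 7, 2, 4: D# F# A
D#→F# = 3 semitones; D#→A = 6 semitones → diminished triad
= D# F# A (diminished)


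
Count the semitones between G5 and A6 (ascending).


Absolute semitone position = octave×12 + chromatic position
G5: 5×12 + 7 = 67
A6: 6×12 + 9 = 81
Difference = 81 - 67 = 14
= 14 semitones


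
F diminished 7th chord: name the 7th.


Solution.
Diminished 7th chord = root + minor 3rd + diminished 5th + diminished 7th
Seventh chords stack in thirds, so the letter names are F-A-C-E
Root: F
Minor 3rd above F: Ab
Diminished 5th above F: Cb
Diminished 7th above F: Ebb
The 7th = Ebb


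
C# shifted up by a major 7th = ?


Let's work it out.
major 7th: 7 letter names, 11 semitones
Letter: C + 6 → B
Pitch: C# + 11 semitones, spelled as a B → B#
= B#


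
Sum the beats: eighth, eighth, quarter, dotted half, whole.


Beat values:
  eighth = 0.5 beats
  eighth = 0.5 beats
  quarter = 1 beat
  dotted half = 3 beats
  whole = 4 beats
Sum = 0.5 + 0.5 + 1 + 3 + 4
= 9 beats


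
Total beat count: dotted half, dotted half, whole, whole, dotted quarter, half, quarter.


Step by step:
Beat values:
  dotted half = 3 beats
  dotted half = 3 beats
  whole = 4 beats
  whole = 4 beats
  dotted quarter = 1.5 beats
  half = 2 beats
  quarter = 1 beat
Sum = 3 + 3 + 4 + 4 + 1.5 + 2 + 1
= 18.5 beats


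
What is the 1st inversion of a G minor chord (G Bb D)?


Root position: G Bb D
1st inversion: move root up an octave
Bass note: Bb
Notes (bottom to top) = Bb D G


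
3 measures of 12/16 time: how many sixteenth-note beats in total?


Time signature 12/16: the bottom number 16 means the sixteenth note gets one count
The top number 12 means 12 sixteenth-note beats per measure
Total = 12 × 3 measures
= 36 sixteenth-note beats


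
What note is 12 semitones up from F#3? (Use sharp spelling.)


F#3: chromatic position 6 in octave 3 → absolute = 3×12 + 6 = 42
Transpose up 12: 42 + 12 = 54
54 = 4×12 + 6 → F# in octave 4
Result = F#4


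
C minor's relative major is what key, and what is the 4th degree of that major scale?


The relative major shares the key signature and is a minor 3rd above the minor tonic
A minor 3rd above C is Eb
→ relative major of C minor is Eb major
Eb major scale: Eb F G Ab Bb C D
= Eb major; 4th degree = Ab


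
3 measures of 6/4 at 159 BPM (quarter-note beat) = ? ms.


Reasoning:
Quarter-note beat duration = 60000 / 159 ms
Beats per measure (6/4) = 6
One measure = 6 × 60000 / 159 = 360000 / 159 ms
3 measures = 3 × 360000 / 159 = 1080000 / 159
= 6792.5 ms


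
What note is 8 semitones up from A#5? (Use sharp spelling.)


Let's work it out.
A#5: chromatic position 10 in octave 5 → absolute = 5×12 + 10 = 70
Transpose up 8: 70 + 8 = 78
78 = 6×12 + 6 → F# in octave 6
Result = F#6


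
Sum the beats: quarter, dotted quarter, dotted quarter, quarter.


Step by step:
Beat values:
  quarter = 1 beat
  dotted quarter = 1.5 beats
  dotted quarter = 1.5 beats
  quarter = 1 beat
Sum = 1 + 1.5 + 1.5 + 1
= 5 beats


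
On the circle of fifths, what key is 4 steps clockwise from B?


Reasoning:
Each clockwise step on the circle of fifths moves up a perfect 5th
From B: B → F#/Gb → Db → Ab → Eb
= Eb


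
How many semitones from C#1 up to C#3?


Absolute semitone position = octave×12 + chromatic position
C#1: 1×12 + 1 = 13
C#3: 3×12 + 1 = 37
Difference = 37 - 13 = 24
= 24 semitones


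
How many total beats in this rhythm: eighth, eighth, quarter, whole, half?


Reasoning:
Beat values:
  eighth = 0.5 beats
  eighth = 0.5 beats
  quarter = 1 beat
  whole = 4 beats
  half = 2 beats
Sum = 0.5 + 0.5 + 1 + 4 + 2
= 8 beats


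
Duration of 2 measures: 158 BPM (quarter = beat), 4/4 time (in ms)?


Solution.
Quarter-note beat duration = 60000 / 158 ms
Beats per measure (4/4) = 4
One measure = 4 × 60000 / 158 = 240000 / 158 ms
2 measures = 2 × 240000 / 158 = 480000 / 158
= 3038.0 ms


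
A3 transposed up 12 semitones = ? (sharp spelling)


A3: chromatic position 9 in octave 3 → absolute = 3×12 + 9 = 45
Transpose up 12: 45 + 12 = 57
57 = 4×12 + 9 → A in octave 4
Result = A4


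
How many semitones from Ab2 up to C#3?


Step by step:
Absolute semitone position = octave×12 + chromatic position
Ab2: 2×12 + 8 = 32
C#3: 3×12 + 1 = 37
Difference = 37 - 32 = 5
= 5 semitones


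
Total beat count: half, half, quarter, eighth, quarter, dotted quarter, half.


Step by step:
Beat values:
  half = 2 beats
  half = 2 beats
  quarter = 1 beat
  eighth = 0.5 beats
  quarter = 1 beat
  dotted quarter = 1.5 beats
  half = 2 beats
Sum = 2 + 2 + 1 + 0.5 + 1 + 1.5 + 2
= 10 beats


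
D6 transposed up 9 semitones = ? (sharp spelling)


D6: chromatic position 2 in octave 6 → absolute = 6×12 + 2 = 74
Transpose up 9: 74 + 9 = 83
83 = 6×12 + 11 → B in octave 6
Result = B6


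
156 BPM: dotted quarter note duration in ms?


Reasoning:
One quarter-note beat = 60000 / BPM = 60000 / 156 ms
Dotted quarter note = 3/2 × quarter note
Duration = 3/2 × 60000 / 156 = 90000 / 156
= 576.9 ms


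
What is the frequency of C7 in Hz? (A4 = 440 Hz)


Step by step:
f = 440 × 2^(n/12) where n = semitones from A4
C7: 27 semitones from A4
f = 440 × 2^(27/12)
f = 2093.00 Hz


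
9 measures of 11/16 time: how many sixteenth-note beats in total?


Reasoning:
Time signature 11/16: the bottom number 16 means the sixteenth note gets one count
The top number 11 means 11 sixteenth-note beats per measure
Total = 11 × 9 measures
= 99 sixteenth-note beats


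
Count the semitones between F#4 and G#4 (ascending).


Working:
Absolute semitone position = octave×12 + chromatic position
F#4: 4×12 + 6 = 54
G#4: 4×12 + 8 = 56
Difference = 56 - 54 = 2
= 2 semitones


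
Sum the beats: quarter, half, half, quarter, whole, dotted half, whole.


Beat values:
  quarter = 1 beat
  half = 2 beats
  half = 2 beats
  quarter = 1 beat
  whole = 4 beats
  dotted half = 3 beats
  whole = 4 beats
Sum = 1 + 2 + 2 + 1 + 4 + 3 + 4
= 17 beats


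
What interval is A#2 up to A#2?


Working:
Letter names: A → A spans 1 letter name → a unison
Semitones: A#2 → A#2 = 0 half-steps
A unison of 0 semitones is a perfect unison
= perfect unison


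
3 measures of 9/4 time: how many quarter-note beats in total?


Let's work it out.
Time signature 9/4: the bottom number 4 means the quarter note gets one count
The top number 9 means 9 quarter-note beats per measure
Total = 9 × 3 measures
= 27 quarter-note beats


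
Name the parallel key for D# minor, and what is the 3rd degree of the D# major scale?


Reasoning:
Parallel keys share the same tonic but differ in mode
D# minor → parallel is D# major
D# major scale: D# E# F## G# A# B# C##
= D# major; 3rd degree = F##


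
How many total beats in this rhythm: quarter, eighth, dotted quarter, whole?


Reasoning:
Beat values:
  quarter = 1 beat
  eighth = 0.5 beats
  dotted quarter = 1.5 beats
  whole = 4 beats
Sum = 1 + 0.5 + 1.5 + 4
= 7 beats
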